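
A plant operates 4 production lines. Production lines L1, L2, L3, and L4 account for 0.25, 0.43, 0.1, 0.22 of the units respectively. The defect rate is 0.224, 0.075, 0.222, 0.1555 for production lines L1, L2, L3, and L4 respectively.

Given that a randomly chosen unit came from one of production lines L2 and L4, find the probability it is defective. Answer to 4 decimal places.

0.1022

Let S = {L2, L4}.
P(S) = 0.43 + 0.22 = 0.65.
P(D ∩ S) = 0.075·0.43 + 0.1555·0.22 = 0.03225 + 0.03421 = 0.06646.
P(D | S) = 0.06646 / 0.65 = 0.102246…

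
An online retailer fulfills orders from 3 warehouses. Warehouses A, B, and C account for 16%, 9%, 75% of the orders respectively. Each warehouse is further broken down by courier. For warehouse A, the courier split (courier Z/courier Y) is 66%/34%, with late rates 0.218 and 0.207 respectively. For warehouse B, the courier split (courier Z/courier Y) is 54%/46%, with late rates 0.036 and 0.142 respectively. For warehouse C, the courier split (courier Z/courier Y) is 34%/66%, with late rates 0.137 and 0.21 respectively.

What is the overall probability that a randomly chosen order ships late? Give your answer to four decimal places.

P(L|A) = 0.66·0.218 + 0.34·0.207 = 0.14388 + 0.07038 = 0.21426
P(L|B) = 0.54·0.036 + 0.46·0.142 = 0.01944 + 0.06532 = 0.08476
P(L|C) = 0.34·0.137 + 0.66·0.21 = 0.04658 + 0.1386 = 0.18518
Then overall,
P(L) = 0.16·0.21426 + 0.09·0.08476 + 0.75·0.18518
      = 0.0342816 + 0.0076284 + 0.138885 = 0.180795

P(L) ≈ 0.1808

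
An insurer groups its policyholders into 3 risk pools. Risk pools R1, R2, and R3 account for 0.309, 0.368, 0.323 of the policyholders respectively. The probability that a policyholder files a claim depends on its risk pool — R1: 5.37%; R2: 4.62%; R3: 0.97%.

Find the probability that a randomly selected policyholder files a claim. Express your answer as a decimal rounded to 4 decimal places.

P(C) = P(C|R1)·P(R1) + P(C|R2)·P(R2) + P(C|R3)·P(R3)
      = 0.0537·0.309 + 0.0462·0.368 + 0.0097·0.323
      = 0.0165933 + 0.0170016 + 0.0031331 = 0.036728

0.0367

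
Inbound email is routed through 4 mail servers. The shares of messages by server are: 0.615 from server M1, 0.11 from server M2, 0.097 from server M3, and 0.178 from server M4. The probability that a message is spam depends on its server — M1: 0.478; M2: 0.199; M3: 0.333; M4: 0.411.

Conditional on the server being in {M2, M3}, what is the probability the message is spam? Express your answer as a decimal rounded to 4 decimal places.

Let J = {M2, M3}.
P(J) = 0.11 + 0.097 = 0.207.
P(S ∩ J) = 0.199·0.11 + 0.333·0.097 = 0.02189 + 0.032301 = 0.054191.
P(S | J) = 0.054191 / 0.207 = 0.261792…

P(S|J) ≈ 0.2618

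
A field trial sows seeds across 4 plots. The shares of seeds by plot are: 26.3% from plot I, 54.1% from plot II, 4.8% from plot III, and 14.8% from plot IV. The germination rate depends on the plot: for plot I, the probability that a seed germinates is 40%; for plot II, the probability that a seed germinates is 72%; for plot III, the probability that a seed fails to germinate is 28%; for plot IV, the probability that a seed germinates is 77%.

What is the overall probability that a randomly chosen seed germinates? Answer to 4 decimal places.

P(G|III) = 1 − 0.28 = 0.72.
P(G) = P(G|I)·P(I) + P(G|II)·P(II) + P(G|III)·P(III) + P(G|IV)·P(IV)
      = 0.4·0.263 + 0.72·0.541 + 0.72·0.048 + 0.77·0.148
      = 0.1052 + 0.38952 + 0.03456 + 0.11396 = 0.64324

0.6432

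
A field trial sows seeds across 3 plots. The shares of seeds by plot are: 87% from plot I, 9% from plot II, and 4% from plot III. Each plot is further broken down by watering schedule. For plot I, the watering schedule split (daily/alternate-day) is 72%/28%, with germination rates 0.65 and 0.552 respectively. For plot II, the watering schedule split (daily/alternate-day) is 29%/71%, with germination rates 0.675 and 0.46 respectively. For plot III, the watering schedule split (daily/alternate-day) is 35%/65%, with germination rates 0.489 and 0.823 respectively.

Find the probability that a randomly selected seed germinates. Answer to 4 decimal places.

P(G|I) = 0.72·0.65 + 0.28·0.552 = 0.468 + 0.15456 = 0.62256
P(G|II) = 0.29·0.675 + 0.71·0.46 = 0.19575 + 0.3266 = 0.52235
P(G|III) = 0.35·0.489 + 0.65·0.823 = 0.17115 + 0.53495 = 0.7061
Then overall,
P(G) = 0.87·0.62256 + 0.09·0.52235 + 0.04·0.7061
      = 0.5416272 + 0.0470115 + 0.028244 = 0.6168827

P(G) ≈ 0.6169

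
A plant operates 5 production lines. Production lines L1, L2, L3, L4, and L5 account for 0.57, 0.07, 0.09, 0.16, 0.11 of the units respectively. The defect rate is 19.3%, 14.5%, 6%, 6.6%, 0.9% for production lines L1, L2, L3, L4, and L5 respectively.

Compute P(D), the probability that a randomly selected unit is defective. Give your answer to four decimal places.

P(D) = P(D|L1)·P(L1) + P(D|L2)·P(L2) + P(D|L3)·P(L3) + P(D|L4)·P(L4) + P(D|L5)·P(L5)
      = 0.193·0.57 + 0.145·0.07 + 0.06·0.09 + 0.066·0.16 + 0.009·0.11
      = 0.11001 + 0.01015 + 0.0054 + 0.01056 + 0.00099 = 0.13711

0.1371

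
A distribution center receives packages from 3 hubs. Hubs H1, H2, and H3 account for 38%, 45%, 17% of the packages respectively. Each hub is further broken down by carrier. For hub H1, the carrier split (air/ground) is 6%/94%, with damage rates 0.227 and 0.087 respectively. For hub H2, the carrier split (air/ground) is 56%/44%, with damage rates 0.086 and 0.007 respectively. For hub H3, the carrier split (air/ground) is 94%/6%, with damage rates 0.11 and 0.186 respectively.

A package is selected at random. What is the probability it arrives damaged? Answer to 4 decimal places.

P(D|H1) = 0.06·0.227 + 0.94·0.087 = 0.01362 + 0.08178 = 0.0954
P(D|H2) = 0.56·0.086 + 0.44·0.007 = 0.04816 + 0.00308 = 0.05124
P(D|H3) = 0.94·0.11 + 0.06·0.186 = 0.1034 + 0.01116 = 0.11456
Then overall,
P(D) = 0.38·0.0954 + 0.45·0.05124 + 0.17·0.11456
      = 0.036252 + 0.023058 + 0.0194752 = 0.0787852

0.0788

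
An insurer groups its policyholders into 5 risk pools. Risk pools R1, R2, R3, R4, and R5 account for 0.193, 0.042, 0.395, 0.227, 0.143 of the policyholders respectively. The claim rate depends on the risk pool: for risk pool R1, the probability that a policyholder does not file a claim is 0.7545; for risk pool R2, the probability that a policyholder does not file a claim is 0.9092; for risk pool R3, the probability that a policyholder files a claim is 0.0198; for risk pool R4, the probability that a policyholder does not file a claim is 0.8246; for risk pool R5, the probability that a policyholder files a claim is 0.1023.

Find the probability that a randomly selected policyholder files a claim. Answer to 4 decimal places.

P(C|R1) = 1 − 0.7545 = 0.2455.
P(C|R2) = 1 − 0.9092 = 0.0908.
P(C|R4) = 1 − 0.8246 = 0.1754.
P(C) = P(C|R1)·P(R1) + P(C|R2)·P(R2) + P(C|R3)·P(R3) + P(C|R4)·P(R4) + P(C|R5)·P(R5)
      = 0.2455·0.193 + 0.0908·0.042 + 0.0198·0.395 + 0.1754·0.227 + 0.1023·0.143
      = 0.0473815 + 0.0038136 + 0.007821 + 0.0398158 + 0.0146289 = 0.1134608

0.1135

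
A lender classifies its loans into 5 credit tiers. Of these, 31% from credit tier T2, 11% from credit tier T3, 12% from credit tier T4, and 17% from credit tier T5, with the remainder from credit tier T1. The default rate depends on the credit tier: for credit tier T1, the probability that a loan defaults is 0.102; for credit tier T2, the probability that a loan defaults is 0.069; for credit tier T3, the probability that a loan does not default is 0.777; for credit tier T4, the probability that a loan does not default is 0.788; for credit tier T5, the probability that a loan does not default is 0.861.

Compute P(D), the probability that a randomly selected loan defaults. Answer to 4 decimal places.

P(D) ≈ 0.1246

P(T1) = 1 − (0.31 + 0.11 + 0.12 + 0.17) = 0.29.
P(D|T3) = 1 − 0.777 = 0.223.
P(D|T4) = 1 − 0.788 = 0.212.
P(D|T5) = 1 − 0.861 = 0.139.
Using total probability over the partition,
P(D) = P(D|T1)·P(T1) + P(D|T2)·P(T2) + P(D|T3)·P(T3) + P(D|T4)·P(T4) + P(D|T5)·P(T5)
      = 0.102·0.29 + 0.069·0.31 + 0.223·0.11 + 0.212·0.12 + 0.139·0.17
      = 0.02958 + 0.02139 + 0.02453 + 0.02544 + 0.02363 = 0.12457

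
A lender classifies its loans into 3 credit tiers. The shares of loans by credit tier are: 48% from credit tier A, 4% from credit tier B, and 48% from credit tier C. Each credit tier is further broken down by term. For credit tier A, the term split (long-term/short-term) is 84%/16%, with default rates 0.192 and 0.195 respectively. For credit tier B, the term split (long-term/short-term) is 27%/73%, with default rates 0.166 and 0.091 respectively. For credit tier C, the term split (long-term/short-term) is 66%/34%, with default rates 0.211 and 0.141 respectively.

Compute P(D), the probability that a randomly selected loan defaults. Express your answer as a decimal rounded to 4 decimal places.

P(D) ≈ 0.1867

P(D|A) = 0.84·0.192 + 0.16·0.195 = 0.16128 + 0.0312 = 0.19248
P(D|B) = 0.27·0.166 + 0.73·0.091 = 0.04482 + 0.06643 = 0.11125
P(D|C) = 0.66·0.211 + 0.34·0.141 = 0.13926 + 0.04794 = 0.1872
By total probability over the outer partition,
P(D) = 0.48·0.19248 + 0.04·0.11125 + 0.48·0.1872
      = 0.0923904 + 0.00445 + 0.089856 = 0.1866964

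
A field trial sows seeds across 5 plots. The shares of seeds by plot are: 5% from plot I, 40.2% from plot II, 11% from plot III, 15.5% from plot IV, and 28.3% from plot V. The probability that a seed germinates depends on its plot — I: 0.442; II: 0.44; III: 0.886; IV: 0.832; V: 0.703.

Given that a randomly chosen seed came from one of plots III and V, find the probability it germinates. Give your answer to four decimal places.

0.7542

Let S = {III, V}.
P(S) = 0.11 + 0.283 = 0.393.
P(G ∩ S) = 0.886·0.11 + 0.703·0.283 = 0.09746 + 0.198949 = 0.296409.
P(G | S) = 0.296409 / 0.393 = 0.754221…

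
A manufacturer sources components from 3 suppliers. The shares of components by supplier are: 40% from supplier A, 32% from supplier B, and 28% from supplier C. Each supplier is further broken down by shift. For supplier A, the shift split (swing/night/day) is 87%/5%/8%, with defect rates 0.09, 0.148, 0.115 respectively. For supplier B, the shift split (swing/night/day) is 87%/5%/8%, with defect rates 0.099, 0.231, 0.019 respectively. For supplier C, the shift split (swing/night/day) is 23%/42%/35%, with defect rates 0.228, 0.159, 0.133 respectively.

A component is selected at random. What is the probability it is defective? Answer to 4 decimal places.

0.1161

P(D|A) = 0.87·0.09 + 0.05·0.148 + 0.08·0.115 = 0.0783 + 0.0074 + 0.0092 = 0.0949
P(D|B) = 0.87·0.099 + 0.05·0.231 + 0.08·0.019 = 0.08613 + 0.01155 + 0.00152 = 0.0992
P(D|C) = 0.23·0.228 + 0.42·0.159 + 0.35·0.133 = 0.05244 + 0.06678 + 0.04655 = 0.16577
By total probability over the outer partition,
P(D) = 0.4·0.0949 + 0.32·0.0992 + 0.28·0.16577
      = 0.03796 + 0.031744 + 0.0464156 = 0.1161196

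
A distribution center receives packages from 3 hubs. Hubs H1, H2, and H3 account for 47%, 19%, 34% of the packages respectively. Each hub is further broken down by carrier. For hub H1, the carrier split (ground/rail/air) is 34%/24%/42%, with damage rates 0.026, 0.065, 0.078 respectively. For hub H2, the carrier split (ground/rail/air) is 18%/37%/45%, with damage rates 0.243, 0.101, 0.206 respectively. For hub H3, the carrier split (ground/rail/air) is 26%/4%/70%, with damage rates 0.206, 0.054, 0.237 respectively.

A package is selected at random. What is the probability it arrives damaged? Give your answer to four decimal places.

P(D|H1) = 0.34·0.026 + 0.24·0.065 + 0.42·0.078 = 0.00884 + 0.0156 + 0.03276 = 0.0572
P(D|H2) = 0.18·0.243 + 0.37·0.101 + 0.45·0.206 = 0.04374 + 0.03737 + 0.0927 = 0.17381
P(D|H3) = 0.26·0.206 + 0.04·0.054 + 0.7·0.237 = 0.05356 + 0.00216 + 0.1659 = 0.22162
Then overall,
P(D) = 0.47·0.0572 + 0.19·0.17381 + 0.34·0.22162
      = 0.026884 + 0.0330239 + 0.0753508 = 0.1352587

P(D) ≈ 0.1353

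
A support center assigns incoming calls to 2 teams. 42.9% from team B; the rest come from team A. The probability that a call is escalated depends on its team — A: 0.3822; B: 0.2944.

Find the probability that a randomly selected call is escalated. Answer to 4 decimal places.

P(E) ≈ 0.3445

P(A) = 1 − (0.429) = 0.571.
Using total probability over the partition,
P(E) = P(E|A)·P(A) + P(E|B)·P(B)
      = 0.3822·0.571 + 0.2944·0.429
      = 0.2182362 + 0.1262976 = 0.3445338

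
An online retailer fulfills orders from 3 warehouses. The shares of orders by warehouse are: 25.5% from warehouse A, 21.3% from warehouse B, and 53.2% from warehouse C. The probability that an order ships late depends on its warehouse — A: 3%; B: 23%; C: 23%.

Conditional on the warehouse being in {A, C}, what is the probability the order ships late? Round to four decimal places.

0.1652

Let S = {A, C}.
P(S) = 0.255 + 0.532 = 0.787.
P(L ∩ S) = 0.03·0.255 + 0.23·0.532 = 0.00765 + 0.12236 = 0.13001.
P(L | S) = 0.13001 / 0.787 = 0.165197…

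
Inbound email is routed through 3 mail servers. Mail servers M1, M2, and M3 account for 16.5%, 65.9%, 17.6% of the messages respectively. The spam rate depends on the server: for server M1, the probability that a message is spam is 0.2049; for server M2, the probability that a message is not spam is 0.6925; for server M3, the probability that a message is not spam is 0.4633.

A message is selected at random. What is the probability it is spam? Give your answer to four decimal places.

P(S) ≈ 0.3309

P(S|M2) = 1 − 0.6925 = 0.3075.
P(S|M3) = 1 − 0.4633 = 0.5367.
P(S) = P(S|M1)·P(M1) + P(S|M2)·P(M2) + P(S|M3)·P(M3)
      = 0.2049·0.165 + 0.3075·0.659 + 0.5367·0.176
      = 0.0338085 + 0.2026425 + 0.0944592 = 0.3309102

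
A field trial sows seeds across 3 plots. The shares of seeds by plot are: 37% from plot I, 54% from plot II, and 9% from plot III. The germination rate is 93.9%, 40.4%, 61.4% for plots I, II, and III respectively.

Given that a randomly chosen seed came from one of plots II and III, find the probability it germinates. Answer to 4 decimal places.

0.4340

Let S = {II, III}.
P(S) = 0.54 + 0.09 = 0.63.
P(G ∩ S) = 0.404·0.54 + 0.614·0.09 = 0.21816 + 0.05526 = 0.27342.
P(G | S) = 0.27342 / 0.63 = 0.434000…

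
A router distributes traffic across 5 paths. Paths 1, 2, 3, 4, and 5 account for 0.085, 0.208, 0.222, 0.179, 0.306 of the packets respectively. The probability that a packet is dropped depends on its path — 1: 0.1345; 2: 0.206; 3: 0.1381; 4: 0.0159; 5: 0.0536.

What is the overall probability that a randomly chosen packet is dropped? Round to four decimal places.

0.1042

P(L) = P(L|1)·P(1) + P(L|2)·P(2) + P(L|3)·P(3) + P(L|4)·P(4) + P(L|5)·P(5)
      = 0.1345·0.085 + 0.206·0.208 + 0.1381·0.222 + 0.0159·0.179 + 0.0536·0.306
      = 0.0114325 + 0.042848 + 0.0306582 + 0.0028461 + 0.0164016 = 0.1041864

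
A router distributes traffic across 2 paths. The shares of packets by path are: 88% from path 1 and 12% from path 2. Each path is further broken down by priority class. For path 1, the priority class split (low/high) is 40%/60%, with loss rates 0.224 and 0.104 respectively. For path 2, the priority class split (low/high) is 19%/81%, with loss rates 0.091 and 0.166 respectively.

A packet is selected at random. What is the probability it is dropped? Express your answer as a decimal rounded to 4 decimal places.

P(L|1) = 0.4·0.224 + 0.6·0.104 = 0.0896 + 0.0624 = 0.152
P(L|2) = 0.19·0.091 + 0.81·0.166 = 0.01729 + 0.13446 = 0.15175
Then overall,
P(L) = 0.88·0.152 + 0.12·0.15175
      = 0.13376 + 0.01821 = 0.15197

P(L) ≈ 0.1520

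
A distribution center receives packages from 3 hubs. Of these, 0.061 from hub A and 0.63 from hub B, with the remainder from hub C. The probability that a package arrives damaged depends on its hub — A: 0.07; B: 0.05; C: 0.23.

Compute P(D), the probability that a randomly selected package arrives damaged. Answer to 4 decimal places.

P(C) = 1 − (0.061 + 0.63) = 0.309.
Using total probability over the partition,
P(D) = P(D|A)·P(A) + P(D|B)·P(B) + P(D|C)·P(C)
      = 0.07·0.061 + 0.05·0.63 + 0.23·0.309
      = 0.00427 + 0.0315 + 0.07107 = 0.10684

0.1068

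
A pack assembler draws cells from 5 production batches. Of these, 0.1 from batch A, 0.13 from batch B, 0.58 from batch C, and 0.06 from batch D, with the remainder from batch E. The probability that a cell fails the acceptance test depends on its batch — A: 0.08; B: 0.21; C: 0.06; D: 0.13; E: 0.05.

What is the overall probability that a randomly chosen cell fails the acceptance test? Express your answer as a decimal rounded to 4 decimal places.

P(E) = 1 − (0.1 + 0.13 + 0.58 + 0.06) = 0.13.
P(F) = P(F|A)·P(A) + P(F|B)·P(B) + P(F|C)·P(C) + P(F|D)·P(D) + P(F|E)·P(E)
      = 0.08·0.1 + 0.21·0.13 + 0.06·0.58 + 0.13·0.06 + 0.05·0.13
      = 0.008 + 0.0273 + 0.0348 + 0.0078 + 0.0065 = 0.0844

P(F) ≈ 0.0844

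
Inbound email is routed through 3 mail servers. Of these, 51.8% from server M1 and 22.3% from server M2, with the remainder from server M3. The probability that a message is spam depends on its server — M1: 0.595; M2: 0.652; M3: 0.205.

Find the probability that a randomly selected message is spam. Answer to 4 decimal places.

0.5067

P(M3) = 1 − (0.518 + 0.223) = 0.259.
By the law of total probability,
P(S) = P(S|M1)·P(M1) + P(S|M2)·P(M2) + P(S|M3)·P(M3)
      = 0.595·0.518 + 0.652·0.223 + 0.205·0.259
      = 0.30821 + 0.145396 + 0.053095 = 0.506701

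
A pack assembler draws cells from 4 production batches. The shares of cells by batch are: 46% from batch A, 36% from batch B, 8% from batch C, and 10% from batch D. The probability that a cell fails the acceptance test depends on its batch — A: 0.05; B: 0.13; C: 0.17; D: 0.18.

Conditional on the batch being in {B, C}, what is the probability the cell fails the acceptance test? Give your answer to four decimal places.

P(F|S) ≈ 0.1373

Let S = {B, C}.
P(S) = 0.36 + 0.08 = 0.44.
P(F ∩ S) = 0.13·0.36 + 0.17·0.08 = 0.0468 + 0.0136 = 0.0604.
P(F | S) = 0.0604 / 0.44 = 0.137273…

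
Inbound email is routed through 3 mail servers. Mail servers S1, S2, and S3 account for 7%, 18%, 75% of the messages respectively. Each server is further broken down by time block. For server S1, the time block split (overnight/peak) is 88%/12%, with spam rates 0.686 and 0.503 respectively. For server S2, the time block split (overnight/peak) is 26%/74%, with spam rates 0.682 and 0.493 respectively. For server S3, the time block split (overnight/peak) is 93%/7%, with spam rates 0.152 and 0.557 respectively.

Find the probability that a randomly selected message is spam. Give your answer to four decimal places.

P(S) ≈ 0.2793

P(S|S1) = 0.88·0.686 + 0.12·0.503 = 0.60368 + 0.06036 = 0.66404
P(S|S2) = 0.26·0.682 + 0.74·0.493 = 0.17732 + 0.36482 = 0.54214
P(S|S3) = 0.93·0.152 + 0.07·0.557 = 0.14136 + 0.03899 = 0.18035
By total probability over the outer partition,
P(S) = 0.07·0.66404 + 0.18·0.54214 + 0.75·0.18035
      = 0.0464828 + 0.0975852 + 0.1352625 = 0.2793305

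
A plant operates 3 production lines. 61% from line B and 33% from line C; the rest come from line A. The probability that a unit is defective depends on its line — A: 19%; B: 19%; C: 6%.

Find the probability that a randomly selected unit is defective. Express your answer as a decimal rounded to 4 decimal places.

P(D) ≈ 0.1471

P(A) = 1 − (0.61 + 0.33) = 0.06.
P(D) = P(D|A)·P(A) + P(D|B)·P(B) + P(D|C)·P(C)
      = 0.19·0.06 + 0.19·0.61 + 0.06·0.33
      = 0.0114 + 0.1159 + 0.0198 = 0.1471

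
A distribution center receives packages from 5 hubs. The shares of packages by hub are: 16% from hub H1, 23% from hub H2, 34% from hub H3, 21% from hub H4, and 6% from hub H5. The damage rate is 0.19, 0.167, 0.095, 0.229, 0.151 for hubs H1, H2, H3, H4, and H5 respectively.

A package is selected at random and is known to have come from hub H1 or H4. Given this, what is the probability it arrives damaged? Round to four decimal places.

Let S = {H1, H4}.
P(S) = 0.16 + 0.21 = 0.37.
P(D ∩ S) = 0.19·0.16 + 0.229·0.21 = 0.0304 + 0.04809 = 0.07849.
P(D | S) = 0.07849 / 0.37 = 0.212135…

0.2121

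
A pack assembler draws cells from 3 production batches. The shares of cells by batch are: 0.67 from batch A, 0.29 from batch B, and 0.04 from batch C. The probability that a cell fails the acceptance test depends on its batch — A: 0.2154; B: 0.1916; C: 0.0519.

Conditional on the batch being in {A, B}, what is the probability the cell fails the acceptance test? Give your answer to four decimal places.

Let S = {A, B}.
P(S) = 0.67 + 0.29 = 0.96.
P(F ∩ S) = 0.2154·0.67 + 0.1916·0.29 = 0.144318 + 0.055564 = 0.199882.
P(F | S) = 0.199882 / 0.96 = 0.208210…

0.2082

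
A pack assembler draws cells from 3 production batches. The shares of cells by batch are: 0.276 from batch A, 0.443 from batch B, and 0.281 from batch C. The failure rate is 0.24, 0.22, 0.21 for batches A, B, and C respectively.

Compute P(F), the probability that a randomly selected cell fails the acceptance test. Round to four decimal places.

Summing over the partition,
P(F) = P(F|A)·P(A) + P(F|B)·P(B) + P(F|C)·P(C)
      = 0.24·0.276 + 0.22·0.443 + 0.21·0.281
      = 0.06624 + 0.09746 + 0.05901 = 0.22271

0.2227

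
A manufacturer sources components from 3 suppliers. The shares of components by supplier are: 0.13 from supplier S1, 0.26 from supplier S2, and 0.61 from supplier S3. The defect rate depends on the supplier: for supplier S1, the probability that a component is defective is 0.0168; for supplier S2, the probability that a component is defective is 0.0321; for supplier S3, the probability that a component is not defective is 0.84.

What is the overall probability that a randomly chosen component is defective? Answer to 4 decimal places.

P(D|S3) = 1 − 0.84 = 0.16.
Using total probability over the partition,
P(D) = P(D|S1)·P(S1) + P(D|S2)·P(S2) + P(D|S3)·P(S3)
      = 0.0168·0.13 + 0.0321·0.26 + 0.16·0.61
      = 0.002184 + 0.008346 + 0.0976 = 0.10813

P(D) ≈ 0.1081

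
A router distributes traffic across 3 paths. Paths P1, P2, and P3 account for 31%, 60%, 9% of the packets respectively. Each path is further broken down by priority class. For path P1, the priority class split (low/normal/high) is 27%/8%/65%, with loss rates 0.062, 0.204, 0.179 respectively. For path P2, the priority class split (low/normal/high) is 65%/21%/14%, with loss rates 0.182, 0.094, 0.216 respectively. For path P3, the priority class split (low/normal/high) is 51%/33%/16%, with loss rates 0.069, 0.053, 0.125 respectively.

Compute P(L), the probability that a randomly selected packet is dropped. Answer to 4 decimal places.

P(L) ≈ 0.1538

P(L|P1) = 0.27·0.062 + 0.08·0.204 + 0.65·0.179 = 0.01674 + 0.01632 + 0.11635 = 0.14941
P(L|P2) = 0.65·0.182 + 0.21·0.094 + 0.14·0.216 = 0.1183 + 0.01974 + 0.03024 = 0.16828
P(L|P3) = 0.51·0.069 + 0.33·0.053 + 0.16·0.125 = 0.03519 + 0.01749 + 0.02 = 0.07268
By total probability over the outer partition,
P(L) = 0.31·0.14941 + 0.6·0.16828 + 0.09·0.07268
      = 0.0463171 + 0.100968 + 0.0065412 = 0.1538263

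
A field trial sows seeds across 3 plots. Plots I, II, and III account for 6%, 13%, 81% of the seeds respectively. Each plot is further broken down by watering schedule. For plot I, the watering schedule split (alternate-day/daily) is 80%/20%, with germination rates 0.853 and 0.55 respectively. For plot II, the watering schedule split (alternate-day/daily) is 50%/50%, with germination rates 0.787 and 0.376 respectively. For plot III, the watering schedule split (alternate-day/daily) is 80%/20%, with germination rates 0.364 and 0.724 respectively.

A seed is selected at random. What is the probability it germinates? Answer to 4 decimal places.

P(G|I) = 0.8·0.853 + 0.2·0.55 = 0.6824 + 0.11 = 0.7924
P(G|II) = 0.5·0.787 + 0.5·0.376 = 0.3935 + 0.188 = 0.5815
P(G|III) = 0.8·0.364 + 0.2·0.724 = 0.2912 + 0.1448 = 0.436
By total probability over the outer partition,
P(G) = 0.06·0.7924 + 0.13·0.5815 + 0.81·0.436
      = 0.047544 + 0.075595 + 0.35316 = 0.476299

P(G) ≈ 0.4763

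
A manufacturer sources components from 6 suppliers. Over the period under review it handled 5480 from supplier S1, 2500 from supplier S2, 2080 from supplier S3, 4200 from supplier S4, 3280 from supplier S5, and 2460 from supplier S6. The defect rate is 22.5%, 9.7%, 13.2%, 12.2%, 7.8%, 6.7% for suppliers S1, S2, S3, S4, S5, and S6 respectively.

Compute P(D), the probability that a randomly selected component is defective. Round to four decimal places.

P(D) ≈ 0.1342

Total: 5480 + 2500 + 2080 + 4200 + 3280 + 2460 = 20000.
P(S1) = 5480/20000 = 0.274. P(S2) = 2500/20000 = 0.125. P(S3) = 2080/20000 = 0.104. P(S4) = 4200/20000 = 0.21. P(S5) = 3280/20000 = 0.164. P(S6) = 2460/20000 = 0.123.
P(D) = P(D|S1)·P(S1) + P(D|S2)·P(S2) + P(D|S3)·P(S3) + P(D|S4)·P(S4) + P(D|S5)·P(S5) + P(D|S6)·P(S6)
      = 0.225·0.274 + 0.097·0.125 + 0.132·0.104 + 0.122·0.21 + 0.078·0.164 + 0.067·0.123
      = 0.06165 + 0.012125 + 0.013728 + 0.02562 + 0.012792 + 0.008241 = 0.134156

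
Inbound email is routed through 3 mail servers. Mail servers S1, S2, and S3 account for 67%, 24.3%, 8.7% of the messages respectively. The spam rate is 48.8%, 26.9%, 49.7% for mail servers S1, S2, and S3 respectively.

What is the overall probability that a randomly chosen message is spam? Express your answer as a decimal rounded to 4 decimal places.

0.4356

P(S) = P(S|S1)·P(S1) + P(S|S2)·P(S2) + P(S|S3)·P(S3)
      = 0.488·0.67 + 0.269·0.243 + 0.497·0.087
      = 0.32696 + 0.065367 + 0.043239 = 0.435566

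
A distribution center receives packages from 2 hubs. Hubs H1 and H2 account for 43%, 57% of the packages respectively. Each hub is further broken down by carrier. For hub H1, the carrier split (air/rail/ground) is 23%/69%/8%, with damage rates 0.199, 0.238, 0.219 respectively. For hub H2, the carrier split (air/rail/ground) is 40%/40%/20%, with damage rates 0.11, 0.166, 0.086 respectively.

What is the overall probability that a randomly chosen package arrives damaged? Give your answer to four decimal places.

P(D|H1) = 0.23·0.199 + 0.69·0.238 + 0.08·0.219 = 0.04577 + 0.16422 + 0.01752 = 0.22751
P(D|H2) = 0.4·0.11 + 0.4·0.166 + 0.2·0.086 = 0.044 + 0.0664 + 0.0172 = 0.1276
By total probability over the outer partition,
P(D) = 0.43·0.22751 + 0.57·0.1276
      = 0.0978293 + 0.072732 = 0.1705613

0.1706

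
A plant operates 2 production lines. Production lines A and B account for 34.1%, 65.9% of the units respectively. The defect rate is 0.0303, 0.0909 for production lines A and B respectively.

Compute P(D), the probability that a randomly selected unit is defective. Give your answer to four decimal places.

P(D) ≈ 0.0702

P(D) = P(D|A)·P(A) + P(D|B)·P(B)
      = 0.0303·0.341 + 0.0909·0.659
      = 0.0103323 + 0.0599031 = 0.0702354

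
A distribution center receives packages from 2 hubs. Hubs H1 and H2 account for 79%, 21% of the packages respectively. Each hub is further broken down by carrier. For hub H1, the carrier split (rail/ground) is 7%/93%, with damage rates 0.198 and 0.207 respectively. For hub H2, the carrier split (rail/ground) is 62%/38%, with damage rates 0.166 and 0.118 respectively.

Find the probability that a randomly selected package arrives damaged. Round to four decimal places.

P(D|H1) = 0.07·0.198 + 0.93·0.207 = 0.01386 + 0.19251 = 0.20637
P(D|H2) = 0.62·0.166 + 0.38·0.118 = 0.10292 + 0.04484 = 0.14776
By total probability over the outer partition,
P(D) = 0.79·0.20637 + 0.21·0.14776
      = 0.1630323 + 0.0310296 = 0.1940619

P(D) ≈ 0.1941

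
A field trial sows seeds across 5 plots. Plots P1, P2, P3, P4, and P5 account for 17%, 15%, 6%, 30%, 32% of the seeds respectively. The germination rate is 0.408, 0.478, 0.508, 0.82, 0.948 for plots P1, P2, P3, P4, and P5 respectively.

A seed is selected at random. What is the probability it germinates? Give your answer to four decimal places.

Using total probability over the partition,
P(G) = P(G|P1)·P(P1) + P(G|P2)·P(P2) + P(G|P3)·P(P3) + P(G|P4)·P(P4) + P(G|P5)·P(P5)
      = 0.408·0.17 + 0.478·0.15 + 0.508·0.06 + 0.82·0.3 + 0.948·0.32
      = 0.06936 + 0.0717 + 0.03048 + 0.246 + 0.30336 = 0.7209

P(G) ≈ 0.7209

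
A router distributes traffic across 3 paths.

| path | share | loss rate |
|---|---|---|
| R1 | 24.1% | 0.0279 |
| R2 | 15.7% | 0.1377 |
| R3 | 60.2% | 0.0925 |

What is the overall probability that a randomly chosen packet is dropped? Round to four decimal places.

Summing over the partition,
P(L) = P(L|R1)·P(R1) + P(L|R2)·P(R2) + P(L|R3)·P(R3)
      = 0.0279·0.241 + 0.1377·0.157 + 0.0925·0.602
      = 0.0067239 + 0.0216189 + 0.055685 = 0.0840278

P(L) ≈ 0.0840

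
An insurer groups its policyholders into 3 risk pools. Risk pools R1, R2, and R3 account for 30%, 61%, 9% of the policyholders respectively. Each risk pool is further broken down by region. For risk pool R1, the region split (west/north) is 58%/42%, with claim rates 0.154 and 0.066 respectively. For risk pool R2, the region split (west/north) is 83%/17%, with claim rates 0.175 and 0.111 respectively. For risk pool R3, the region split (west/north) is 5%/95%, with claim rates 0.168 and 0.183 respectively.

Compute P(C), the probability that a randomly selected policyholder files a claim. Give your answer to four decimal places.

P(C|R1) = 0.58·0.154 + 0.42·0.066 = 0.08932 + 0.02772 = 0.11704
P(C|R2) = 0.83·0.175 + 0.17·0.111 = 0.14525 + 0.01887 = 0.16412
P(C|R3) = 0.05·0.168 + 0.95·0.183 = 0.0084 + 0.17385 = 0.18225
By total probability over the outer partition,
P(C) = 0.3·0.11704 + 0.61·0.16412 + 0.09·0.18225
      = 0.035112 + 0.1001132 + 0.0164025 = 0.1516277

0.1516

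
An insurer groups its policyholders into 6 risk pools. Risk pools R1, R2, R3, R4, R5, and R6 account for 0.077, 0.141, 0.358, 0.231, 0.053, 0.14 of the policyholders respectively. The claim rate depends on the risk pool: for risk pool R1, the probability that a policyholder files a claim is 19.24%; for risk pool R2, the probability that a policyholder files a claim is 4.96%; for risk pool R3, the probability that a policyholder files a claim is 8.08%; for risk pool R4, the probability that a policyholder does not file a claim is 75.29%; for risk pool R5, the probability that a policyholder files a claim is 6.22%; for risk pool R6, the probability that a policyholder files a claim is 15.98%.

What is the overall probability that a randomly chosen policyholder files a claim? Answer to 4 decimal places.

P(C|R4) = 1 − 0.7529 = 0.2471.
P(C) = P(C|R1)·P(R1) + P(C|R2)·P(R2) + P(C|R3)·P(R3) + P(C|R4)·P(R4) + P(C|R5)·P(R5) + P(C|R6)·P(R6)
      = 0.1924·0.077 + 0.0496·0.141 + 0.0808·0.358 + 0.2471·0.231 + 0.0622·0.053 + 0.1598·0.14
      = 0.0148148 + 0.0069936 + 0.0289264 + 0.0570801 + 0.0032966 + 0.022372 = 0.1334835

P(C) ≈ 0.1335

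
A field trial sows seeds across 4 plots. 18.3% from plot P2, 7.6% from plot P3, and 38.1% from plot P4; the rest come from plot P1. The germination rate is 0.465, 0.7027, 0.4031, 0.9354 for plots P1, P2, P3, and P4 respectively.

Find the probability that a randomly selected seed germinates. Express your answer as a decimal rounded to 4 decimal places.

P(G) ≈ 0.6830

P(P1) = 1 − (0.183 + 0.076 + 0.381) = 0.36.
P(G) = P(G|P1)·P(P1) + P(G|P2)·P(P2) + P(G|P3)·P(P3) + P(G|P4)·P(P4)
      = 0.465·0.36 + 0.7027·0.183 + 0.4031·0.076 + 0.9354·0.381
      = 0.1674 + 0.1285941 + 0.0306356 + 0.3563874 = 0.6830171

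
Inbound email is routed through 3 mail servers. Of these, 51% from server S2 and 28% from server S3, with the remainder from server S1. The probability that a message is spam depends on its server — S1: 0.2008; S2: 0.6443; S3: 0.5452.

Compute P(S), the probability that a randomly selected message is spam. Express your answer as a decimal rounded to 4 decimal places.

0.5234

P(S1) = 1 − (0.51 + 0.28) = 0.21.
P(S) = P(S|S1)·P(S1) + P(S|S2)·P(S2) + P(S|S3)·P(S3)
      = 0.2008·0.21 + 0.6443·0.51 + 0.5452·0.28
      = 0.042168 + 0.328593 + 0.152656 = 0.523417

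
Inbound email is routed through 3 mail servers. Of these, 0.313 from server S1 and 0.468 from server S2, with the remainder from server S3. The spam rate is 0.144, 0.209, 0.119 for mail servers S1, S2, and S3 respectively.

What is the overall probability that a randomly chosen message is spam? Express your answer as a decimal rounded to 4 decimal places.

P(S3) = 1 − (0.313 + 0.468) = 0.219.
P(S) = P(S|S1)·P(S1) + P(S|S2)·P(S2) + P(S|S3)·P(S3)
      = 0.144·0.313 + 0.209·0.468 + 0.119·0.219
      = 0.045072 + 0.097812 + 0.026061 = 0.168945

P(S) ≈ 0.1689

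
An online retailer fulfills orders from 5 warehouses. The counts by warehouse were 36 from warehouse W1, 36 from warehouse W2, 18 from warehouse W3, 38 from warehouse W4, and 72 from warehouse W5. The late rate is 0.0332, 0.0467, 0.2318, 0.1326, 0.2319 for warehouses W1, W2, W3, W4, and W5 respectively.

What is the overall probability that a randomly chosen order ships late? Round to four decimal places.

0.1439

Total: 36 + 36 + 18 + 38 + 72 = 200.
P(W1) = 36/200 = 0.18. P(W2) = 36/200 = 0.18. P(W3) = 18/200 = 0.09. P(W4) = 38/200 = 0.19. P(W5) = 72/200 = 0.36.
Using total probability over the partition,
P(L) = P(L|W1)·P(W1) + P(L|W2)·P(W2) + P(L|W3)·P(W3) + P(L|W4)·P(W4) + P(L|W5)·P(W5)
      = 0.0332·0.18 + 0.0467·0.18 + 0.2318·0.09 + 0.1326·0.19 + 0.2319·0.36
      = 0.005976 + 0.008406 + 0.020862 + 0.025194 + 0.083484 = 0.143922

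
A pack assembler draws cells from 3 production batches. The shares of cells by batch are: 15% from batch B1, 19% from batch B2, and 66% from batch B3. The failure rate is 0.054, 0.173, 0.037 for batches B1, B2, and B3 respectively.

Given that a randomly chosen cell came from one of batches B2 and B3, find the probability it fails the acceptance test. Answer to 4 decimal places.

Let S = {B2, B3}.
P(S) = 0.19 + 0.66 = 0.85.
P(F ∩ S) = 0.173·0.19 + 0.037·0.66 = 0.03287 + 0.02442 = 0.05729.
P(F | S) = 0.05729 / 0.85 = 0.067400…

P(F|S) ≈ 0.0674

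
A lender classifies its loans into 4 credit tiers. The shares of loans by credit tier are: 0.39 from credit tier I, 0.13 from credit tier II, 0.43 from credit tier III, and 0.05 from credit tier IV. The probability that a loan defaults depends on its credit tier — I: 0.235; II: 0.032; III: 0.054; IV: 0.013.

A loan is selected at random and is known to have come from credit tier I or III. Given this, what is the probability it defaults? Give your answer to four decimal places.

Let S = {I, III}.
P(S) = 0.39 + 0.43 = 0.82.
P(D ∩ S) = 0.235·0.39 + 0.054·0.43 = 0.09165 + 0.02322 = 0.11487.
P(D | S) = 0.11487 / 0.82 = 0.140085…

0.1401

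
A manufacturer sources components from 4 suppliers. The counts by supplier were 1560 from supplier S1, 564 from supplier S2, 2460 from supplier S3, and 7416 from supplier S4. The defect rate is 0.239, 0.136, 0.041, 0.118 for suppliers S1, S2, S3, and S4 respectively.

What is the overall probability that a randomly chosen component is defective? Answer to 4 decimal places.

Total: 1560 + 564 + 2460 + 7416 = 12000.
P(S1) = 1560/12000 = 0.13. P(S2) = 564/12000 = 0.047. P(S3) = 2460/12000 = 0.205. P(S4) = 7416/12000 = 0.618.
Using total probability over the partition,
P(D) = P(D|S1)·P(S1) + P(D|S2)·P(S2) + P(D|S3)·P(S3) + P(D|S4)·P(S4)
      = 0.239·0.13 + 0.136·0.047 + 0.041·0.205 + 0.118·0.618
      = 0.03107 + 0.006392 + 0.008405 + 0.072924 = 0.118791

P(D) ≈ 0.1188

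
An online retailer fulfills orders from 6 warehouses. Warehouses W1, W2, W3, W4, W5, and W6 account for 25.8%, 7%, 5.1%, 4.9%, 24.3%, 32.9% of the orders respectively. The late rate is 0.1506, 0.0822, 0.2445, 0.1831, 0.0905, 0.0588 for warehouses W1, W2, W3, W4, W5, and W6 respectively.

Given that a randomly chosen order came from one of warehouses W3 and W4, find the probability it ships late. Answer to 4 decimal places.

Let S = {W3, W4}.
P(S) = 0.051 + 0.049 = 0.1.
P(L ∩ S) = 0.2445·0.051 + 0.1831·0.049 = 0.0124695 + 0.0089719 = 0.0214414.
P(L | S) = 0.0214414 / 0.1 = 0.214414…

P(L|S) ≈ 0.2144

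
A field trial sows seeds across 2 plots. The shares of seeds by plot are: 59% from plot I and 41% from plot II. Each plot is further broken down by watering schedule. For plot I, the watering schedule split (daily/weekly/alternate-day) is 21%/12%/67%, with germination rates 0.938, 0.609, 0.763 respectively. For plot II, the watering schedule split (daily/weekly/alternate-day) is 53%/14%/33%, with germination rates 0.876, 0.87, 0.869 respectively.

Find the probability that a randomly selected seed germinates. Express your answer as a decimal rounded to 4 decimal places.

0.8188

P(G|I) = 0.21·0.938 + 0.12·0.609 + 0.67·0.763 = 0.19698 + 0.07308 + 0.51121 = 0.78127
P(G|II) = 0.53·0.876 + 0.14·0.87 + 0.33·0.869 = 0.46428 + 0.1218 + 0.28677 = 0.87285
By total probability over the outer partition,
P(G) = 0.59·0.78127 + 0.41·0.87285
      = 0.4609493 + 0.3578685 = 0.8188178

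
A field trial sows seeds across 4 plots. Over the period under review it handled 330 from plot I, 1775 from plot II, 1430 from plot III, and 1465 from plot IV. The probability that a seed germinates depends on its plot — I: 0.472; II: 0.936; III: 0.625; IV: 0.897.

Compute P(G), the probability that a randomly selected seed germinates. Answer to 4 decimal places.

P(G) ≈ 0.8050

Total: 330 + 1775 + 1430 + 1465 = 5000.
P(I) = 330/5000 = 0.066. P(II) = 1775/5000 = 0.355. P(III) = 1430/5000 = 0.286. P(IV) = 1465/5000 = 0.293.
Summing over the partition,
P(G) = P(G|I)·P(I) + P(G|II)·P(II) + P(G|III)·P(III) + P(G|IV)·P(IV)
      = 0.472·0.066 + 0.936·0.355 + 0.625·0.286 + 0.897·0.293
      = 0.031152 + 0.33228 + 0.17875 + 0.262821 = 0.805003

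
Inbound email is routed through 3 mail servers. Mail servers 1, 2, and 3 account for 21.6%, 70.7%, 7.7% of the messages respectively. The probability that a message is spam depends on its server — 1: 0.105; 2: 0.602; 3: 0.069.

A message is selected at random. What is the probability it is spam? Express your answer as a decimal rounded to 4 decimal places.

0.4536

P(S) = P(S|1)·P(1) + P(S|2)·P(2) + P(S|3)·P(3)
      = 0.105·0.216 + 0.602·0.707 + 0.069·0.077
      = 0.02268 + 0.425614 + 0.005313 = 0.453607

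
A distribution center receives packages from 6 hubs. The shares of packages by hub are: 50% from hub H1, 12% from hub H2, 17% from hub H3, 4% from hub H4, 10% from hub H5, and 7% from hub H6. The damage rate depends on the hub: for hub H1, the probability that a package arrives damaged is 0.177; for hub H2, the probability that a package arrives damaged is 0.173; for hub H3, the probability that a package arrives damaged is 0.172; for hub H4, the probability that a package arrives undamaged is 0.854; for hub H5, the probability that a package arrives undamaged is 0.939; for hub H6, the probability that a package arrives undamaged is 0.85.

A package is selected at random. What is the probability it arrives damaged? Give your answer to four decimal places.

P(D|H4) = 1 − 0.854 = 0.146.
P(D|H5) = 1 − 0.939 = 0.061.
P(D|H6) = 1 − 0.85 = 0.15.
Using total probability over the partition,
P(D) = P(D|H1)·P(H1) + P(D|H2)·P(H2) + P(D|H3)·P(H3) + P(D|H4)·P(H4) + P(D|H5)·P(H5) + P(D|H6)·P(H6)
      = 0.177·0.5 + 0.173·0.12 + 0.172·0.17 + 0.146·0.04 + 0.061·0.1 + 0.15·0.07
      = 0.0885 + 0.02076 + 0.02924 + 0.00584 + 0.0061 + 0.0105 = 0.16094

0.1609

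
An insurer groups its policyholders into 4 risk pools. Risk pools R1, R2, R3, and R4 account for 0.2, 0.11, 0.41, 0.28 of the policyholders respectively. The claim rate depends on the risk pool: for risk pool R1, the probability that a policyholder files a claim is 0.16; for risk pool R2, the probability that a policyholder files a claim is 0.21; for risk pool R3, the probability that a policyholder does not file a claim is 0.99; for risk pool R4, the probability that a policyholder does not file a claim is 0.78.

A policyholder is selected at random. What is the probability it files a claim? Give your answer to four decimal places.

P(C|R3) = 1 − 0.99 = 0.01.
P(C|R4) = 1 − 0.78 = 0.22.
Using total probability over the partition,
P(C) = P(C|R1)·P(R1) + P(C|R2)·P(R2) + P(C|R3)·P(R3) + P(C|R4)·P(R4)
      = 0.16·0.2 + 0.21·0.11 + 0.01·0.41 + 0.22·0.28
      = 0.032 + 0.0231 + 0.0041 + 0.0616 = 0.1208

0.1208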